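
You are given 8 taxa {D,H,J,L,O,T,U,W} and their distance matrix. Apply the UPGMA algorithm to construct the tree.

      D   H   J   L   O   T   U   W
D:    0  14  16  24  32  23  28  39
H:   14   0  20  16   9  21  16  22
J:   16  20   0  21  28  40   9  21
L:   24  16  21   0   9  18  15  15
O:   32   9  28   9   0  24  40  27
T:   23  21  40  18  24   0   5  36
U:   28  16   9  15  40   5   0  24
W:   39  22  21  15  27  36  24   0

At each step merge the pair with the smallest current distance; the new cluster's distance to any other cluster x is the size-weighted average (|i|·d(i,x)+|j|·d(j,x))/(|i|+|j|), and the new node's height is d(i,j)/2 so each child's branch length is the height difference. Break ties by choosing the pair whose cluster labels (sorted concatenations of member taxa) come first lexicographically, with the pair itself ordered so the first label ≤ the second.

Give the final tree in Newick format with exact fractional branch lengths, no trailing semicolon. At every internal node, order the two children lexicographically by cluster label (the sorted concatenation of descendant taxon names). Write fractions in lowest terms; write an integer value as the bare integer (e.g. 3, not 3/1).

((D:8,J:8):107/24,((((H:9/2,O:9/2):7/4,L:25/4):53/12,W:32/3):35/24,(T:5/2,U:5/2):77/8):1/3)

1. join T+U (d=5) ⇒ TU; edges |T|=5/2, |U|=5/2
  updated: d(D,TU)=51/2, d(H,TU)=37/2, d(J,TU)=49/2, d(L,TU)=33/2, d(O,TU)=32, d(TU,W)=30
2. join H+O (d=9) ⇒ HO; edges |H|=9/2, |O|=9/2
  updated: d(D,HO)=23, d(HO,J)=24, d(HO,L)=25/2, d(HO,TU)=101/4, d(HO,W)=49/2
3. join HO+L (d=25/2) ⇒ HLO; edges |HO|=7/4, |L|=25/4
  updated: d(D,HLO)=70/3, d(HLO,J)=23, d(HLO,TU)=67/3, d(HLO,W)=64/3
4. join D+J (d=16) ⇒ DJ; edges |D|=8, |J|=8
  updated: d(DJ,HLO)=139/6, d(DJ,TU)=25, d(DJ,W)=30
5. join HLO+W (d=64/3) ⇒ HLOW; edges |HLO|=53/12, |W|=32/3
  updated: d(DJ,HLOW)=199/8, d(HLOW,TU)=97/4
6. join HLOW+TU (d=97/4) ⇒ HLOTUW; edges |HLOW|=35/24, |TU|=77/8
  updated: d(DJ,HLOTUW)=299/12
7. join DJ+HLOTUW (d=299/12) ⇒ DHJLOTUW; edges |DJ|=107/24, |HLOTUW|=1/3
final tree: ((D:8,J:8):107/24,((((H:9/2,O:9/2):7/4,L:25/4):53/12,W:32/3):35/24,(T:5/2,U:5/2):77/8):1/3)
total length: 1655/24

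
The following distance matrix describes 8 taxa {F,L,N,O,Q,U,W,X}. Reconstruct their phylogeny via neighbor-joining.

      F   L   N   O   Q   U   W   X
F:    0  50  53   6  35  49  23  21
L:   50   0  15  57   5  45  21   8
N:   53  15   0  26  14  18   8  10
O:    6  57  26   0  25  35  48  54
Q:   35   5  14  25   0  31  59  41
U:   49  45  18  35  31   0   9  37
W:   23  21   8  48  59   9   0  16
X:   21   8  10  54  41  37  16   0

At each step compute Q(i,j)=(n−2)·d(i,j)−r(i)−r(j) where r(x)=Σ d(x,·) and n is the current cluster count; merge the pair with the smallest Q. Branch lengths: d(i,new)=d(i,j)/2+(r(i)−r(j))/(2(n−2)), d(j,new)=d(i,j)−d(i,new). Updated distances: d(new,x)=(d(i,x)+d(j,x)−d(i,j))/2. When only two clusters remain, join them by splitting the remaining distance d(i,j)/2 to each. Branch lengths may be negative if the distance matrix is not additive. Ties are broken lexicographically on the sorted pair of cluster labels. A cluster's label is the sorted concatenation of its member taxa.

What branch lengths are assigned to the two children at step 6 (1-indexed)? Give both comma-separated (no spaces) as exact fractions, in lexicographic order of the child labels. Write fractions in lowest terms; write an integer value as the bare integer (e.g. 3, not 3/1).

1. join F+O (d=6, Q=-452) ⇒ FO; edges |F|=11/6, |O|=25/6
  updated: d(FO,L)=101/2, d(FO,N)=73/2, d(FO,Q)=27, d(FO,U)=39, d(FO,W)=65/2, d(FO,X)=69/2
2. join L+Q (d=5, Q=-593/2) ⇒ LQ; edges |L|=-3/4, |Q|=23/4
  updated: d(FO,LQ)=145/4, d(LQ,N)=12, d(LQ,U)=71/2, d(LQ,W)=75/2, d(LQ,X)=22
3. join U+W (d=9, Q=-411/2) ⇒ UW; edges |U|=143/16, |W|=1/16
  updated: d(FO,UW)=125/4, d(LQ,UW)=32, d(N,UW)=17/2, d(UW,X)=22
4. join FO+UW (d=125/4, Q=-277/2) ⇒ FOUW; edges |FO|=277/12, |UW|=49/6
  updated: d(FOUW,LQ)=37/2, d(FOUW,N)=55/8, d(FOUW,X)=101/8
5. join FOUW+X (d=101/8, Q=-459/8) ⇒ FOUWX; edges |FOUW|=149/32, |X|=255/32
  updated: d(FOUWX,LQ)=223/16, d(FOUWX,N)=17/8
6. join FOUWX+LQ (d=223/16, Q=-449/16) ⇒ FLOQUWX; edges |FOUWX|=65/32, |LQ|=381/32
  updated: d(FLOQUWX,N)=3/32
7. join FLOQUWX+N (d=3/32) ⇒ FLNOQUWX; edges |FLOQUWX|=3/64, |N|=3/64
final tree: (((((F:11/6,O:25/6):277/12,(U:143/16,W:1/16):49/6):149/32,X:255/32):65/32,(L:-3/4,Q:23/4):381/32):3/64,N:3/64)
total length: 2493/32

65/32,381/32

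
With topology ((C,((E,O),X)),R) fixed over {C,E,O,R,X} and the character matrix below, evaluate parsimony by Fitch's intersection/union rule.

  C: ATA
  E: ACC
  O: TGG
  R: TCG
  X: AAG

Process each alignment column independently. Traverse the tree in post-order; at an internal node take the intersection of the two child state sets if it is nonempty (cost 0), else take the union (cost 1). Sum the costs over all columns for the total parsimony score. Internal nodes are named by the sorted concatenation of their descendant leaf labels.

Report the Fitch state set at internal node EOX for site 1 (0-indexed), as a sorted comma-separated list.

A,C,G

EO@0: {A} ∪ {T} = {A,T} (union, +1)
EOX@0: {A,T} ∩ {A} = {A} (intersection, +0)
CEOX@0: {A} ∩ {A} = {A} (intersection, +0)
CEORX@0: {A} ∪ {T} = {A,T} (union, +1)
EO@1: {C} ∪ {G} = {C,G} (union, +1)
EOX@1: {C,G} ∪ {A} = {A,C,G} (union, +1)
CEOX@1: {T} ∪ {A,C,G} = {A,C,G,T} (union, +1)
CEORX@1: {A,C,G,T} ∩ {C} = {C} (intersection, +0)
EO@2: {C} ∪ {G} = {C,G} (union, +1)
EOX@2: {C,G} ∩ {G} = {G} (intersection, +0)
CEOX@2: {A} ∪ {G} = {A,G} (union, +1)
CEORX@2: {A,G} ∩ {G} = {G} (intersection, +0)
per-site changes: [2, 3, 2]; total = 7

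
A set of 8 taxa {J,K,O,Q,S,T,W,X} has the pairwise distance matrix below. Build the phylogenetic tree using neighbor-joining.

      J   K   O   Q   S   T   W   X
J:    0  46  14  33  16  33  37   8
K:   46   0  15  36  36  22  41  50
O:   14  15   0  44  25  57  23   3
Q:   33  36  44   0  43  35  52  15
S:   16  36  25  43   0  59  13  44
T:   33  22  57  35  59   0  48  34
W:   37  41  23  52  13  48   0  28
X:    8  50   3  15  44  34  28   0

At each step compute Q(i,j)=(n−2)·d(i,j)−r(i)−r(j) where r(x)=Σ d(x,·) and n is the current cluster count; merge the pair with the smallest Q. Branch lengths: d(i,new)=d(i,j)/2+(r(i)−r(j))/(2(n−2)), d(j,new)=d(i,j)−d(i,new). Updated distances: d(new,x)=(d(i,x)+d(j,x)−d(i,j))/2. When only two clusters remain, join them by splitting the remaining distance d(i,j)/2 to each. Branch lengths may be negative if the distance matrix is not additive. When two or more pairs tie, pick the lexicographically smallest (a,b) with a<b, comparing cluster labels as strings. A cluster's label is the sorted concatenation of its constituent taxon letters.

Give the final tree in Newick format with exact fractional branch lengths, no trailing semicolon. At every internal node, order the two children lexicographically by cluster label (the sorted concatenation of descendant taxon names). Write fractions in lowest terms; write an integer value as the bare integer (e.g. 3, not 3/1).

iteration 1: select K,T (d=22, Q=-402); attach at lengths (15/2, 29/2); label the merged cluster KT
  updated: d(J,KT)=57/2, d(KT,O)=25, d(KT,Q)=49/2, d(KT,S)=73/2, d(KT,W)=67/2, d(KT,X)=31
iteration 2: select S,W (d=13, Q=-299); attach at lengths (28/5, 37/5); label the merged cluster SW
  updated: d(J,SW)=20, d(KT,SW)=57/2, d(O,SW)=35/2, d(Q,SW)=41, d(SW,X)=59/2
iteration 3: select KT,Q (d=49/2, Q=-197); attach at lengths (39/4, 59/4); label the merged cluster KQT
  updated: d(J,KQT)=37/2, d(KQT,O)=89/4, d(KQT,SW)=45/2, d(KQT,X)=43/4
iteration 4: select O,X (d=3, Q=-99); attach at lengths (29/12, 7/12); label the merged cluster OX
  updated: d(J,OX)=19/2, d(KQT,OX)=15, d(OX,SW)=22
iteration 5: select J,OX (d=19/2, Q=-151/2); attach at lengths (41/8, 35/8); label the merged cluster JOX
  updated: d(JOX,KQT)=12, d(JOX,SW)=65/4
iteration 6: select JOX,KQT (d=12, Q=-203/4); attach at lengths (23/8, 73/8); label the merged cluster JKOQTX
  updated: d(JKOQTX,SW)=107/8
iteration 7: select JKOQTX,SW (d=107/8); attach at lengths (107/16, 107/16); label the merged cluster JKOQSTWX
final tree: (((J:41/8,(O:29/12,X:7/12):35/8):23/8,((K:15/2,T:29/2):39/4,Q:59/4):73/8):107/16,(S:28/5,W:37/5):107/16)
total length: 779/8

(((J:41/8,(O:29/12,X:7/12):35/8):23/8,((K:15/2,T:29/2):39/4,Q:59/4):73/8):107/16,(S:28/5,W:37/5):107/16)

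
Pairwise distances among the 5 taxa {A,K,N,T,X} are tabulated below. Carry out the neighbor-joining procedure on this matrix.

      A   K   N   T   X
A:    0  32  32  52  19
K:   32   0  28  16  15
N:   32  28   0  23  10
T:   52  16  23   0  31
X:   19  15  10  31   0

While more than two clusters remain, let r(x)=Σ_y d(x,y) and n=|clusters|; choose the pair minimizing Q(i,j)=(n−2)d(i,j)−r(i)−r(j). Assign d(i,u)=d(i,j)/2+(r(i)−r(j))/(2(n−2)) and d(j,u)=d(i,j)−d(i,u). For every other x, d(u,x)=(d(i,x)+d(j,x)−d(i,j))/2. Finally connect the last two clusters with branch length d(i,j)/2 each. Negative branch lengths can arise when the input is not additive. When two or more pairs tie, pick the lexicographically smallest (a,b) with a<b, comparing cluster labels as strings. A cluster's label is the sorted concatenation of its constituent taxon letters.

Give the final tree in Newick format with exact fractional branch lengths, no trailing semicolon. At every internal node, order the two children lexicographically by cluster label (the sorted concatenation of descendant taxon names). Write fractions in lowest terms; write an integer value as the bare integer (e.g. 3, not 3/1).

iteration 1: select K,T (d=16, Q=-165); attach at lengths (17/6, 79/6); label the merged cluster KT
  updated: d(A,KT)=34, d(KT,N)=35/2, d(KT,X)=15
iteration 2: select A,X (d=19, Q=-91); attach at lengths (79/4, -3/4); label the merged cluster AX
  updated: d(AX,KT)=15, d(AX,N)=23/2
iteration 3: select AX,KT (d=15, Q=-44); attach at lengths (9/2, 21/2); label the merged cluster AKTX
  updated: d(AKTX,N)=7
iteration 4: select AKTX,N (d=7); attach at lengths (7/2, 7/2); label the merged cluster AKNTX
final tree: (((A:79/4,X:-3/4):9/2,(K:17/6,T:79/6):21/2):7/2,N:7/2)
total length: 57

(((A:79/4,X:-3/4):9/2,(K:17/6,T:79/6):21/2):7/2,N:7/2)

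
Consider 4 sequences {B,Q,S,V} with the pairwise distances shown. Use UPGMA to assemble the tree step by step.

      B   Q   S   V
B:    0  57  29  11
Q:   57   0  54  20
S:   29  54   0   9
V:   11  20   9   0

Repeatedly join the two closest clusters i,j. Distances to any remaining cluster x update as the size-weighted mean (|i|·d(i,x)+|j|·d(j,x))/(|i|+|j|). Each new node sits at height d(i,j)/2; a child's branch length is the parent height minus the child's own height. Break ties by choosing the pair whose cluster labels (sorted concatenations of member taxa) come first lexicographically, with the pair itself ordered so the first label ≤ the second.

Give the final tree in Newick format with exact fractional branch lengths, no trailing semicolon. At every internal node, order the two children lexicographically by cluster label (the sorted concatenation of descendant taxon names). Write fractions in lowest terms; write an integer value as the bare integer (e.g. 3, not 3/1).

step 1: merge (S,V) at d=9; branch lengths S→9/2, V→9/2; new cluster SV
  updated: d(B,SV)=20, d(Q,SV)=37
step 2: merge (B,SV) at d=20; branch lengths B→10, SV→11/2; new cluster BSV
  updated: d(BSV,Q)=131/3
step 3: merge (BSV,Q) at d=131/3; branch lengths BSV→71/6, Q→131/6; new cluster BQSV
final tree: ((B:10,(S:9/2,V:9/2):11/2):71/6,Q:131/6)
total length: 349/6

((B:10,(S:9/2,V:9/2):11/2):71/6,Q:131/6)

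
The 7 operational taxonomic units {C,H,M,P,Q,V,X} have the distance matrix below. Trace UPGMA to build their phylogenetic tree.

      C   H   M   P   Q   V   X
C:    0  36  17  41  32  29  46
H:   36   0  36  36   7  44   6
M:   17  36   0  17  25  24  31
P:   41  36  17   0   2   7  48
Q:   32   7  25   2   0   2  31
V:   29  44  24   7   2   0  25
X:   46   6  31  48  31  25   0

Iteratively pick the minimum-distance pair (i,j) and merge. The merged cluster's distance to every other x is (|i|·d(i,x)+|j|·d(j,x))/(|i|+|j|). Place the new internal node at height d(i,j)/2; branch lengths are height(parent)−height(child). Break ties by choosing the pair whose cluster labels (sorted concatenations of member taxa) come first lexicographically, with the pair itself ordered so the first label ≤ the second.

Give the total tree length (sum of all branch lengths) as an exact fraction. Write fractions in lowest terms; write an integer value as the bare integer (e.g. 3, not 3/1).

251/4

1. join P+Q (d=2) ⇒ PQ; edges |P|=1, |Q|=1
  updated: d(C,PQ)=73/2, d(H,PQ)=43/2, d(M,PQ)=21, d(PQ,V)=9/2, d(PQ,X)=79/2
2. join PQ+V (d=9/2) ⇒ PQV; edges |PQ|=5/4, |V|=9/4
  updated: d(C,PQV)=34, d(H,PQV)=29, d(M,PQV)=22, d(PQV,X)=104/3
3. join H+X (d=6) ⇒ HX; edges |H|=3, |X|=3
  updated: d(C,HX)=41, d(HX,M)=67/2, d(HX,PQV)=191/6
4. join C+M (d=17) ⇒ CM; edges |C|=17/2, |M|=17/2
  updated: d(CM,HX)=149/4, d(CM,PQV)=28
5. join CM+PQV (d=28) ⇒ CMPQV; edges |CM|=11/2, |PQV|=47/4
  updated: d(CMPQV,HX)=34
6. join CMPQV+HX (d=34) ⇒ CHMPQVX; edges |CMPQV|=3, |HX|=14
final tree: (((C:17/2,M:17/2):11/2,((P:1,Q:1):5/4,V:9/4):47/4):3,(H:3,X:3):14)
total length: 251/4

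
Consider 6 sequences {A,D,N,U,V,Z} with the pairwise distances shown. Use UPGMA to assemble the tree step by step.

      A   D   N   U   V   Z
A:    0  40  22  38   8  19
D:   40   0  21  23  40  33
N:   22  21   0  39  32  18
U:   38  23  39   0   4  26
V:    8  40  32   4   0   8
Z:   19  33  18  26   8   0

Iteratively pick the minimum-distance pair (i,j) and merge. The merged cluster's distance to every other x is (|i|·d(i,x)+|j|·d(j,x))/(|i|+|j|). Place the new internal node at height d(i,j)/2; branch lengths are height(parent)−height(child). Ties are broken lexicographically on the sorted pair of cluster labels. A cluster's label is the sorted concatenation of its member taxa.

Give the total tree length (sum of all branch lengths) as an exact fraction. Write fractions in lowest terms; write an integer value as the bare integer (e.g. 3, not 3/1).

1. join U+V (d=4) ⇒ UV; edges |U|=2, |V|=2
  updated: d(A,UV)=23, d(D,UV)=63/2, d(N,UV)=71/2, d(UV,Z)=17
2. join UV+Z (d=17) ⇒ UVZ; edges |UV|=13/2, |Z|=17/2
  updated: d(A,UVZ)=65/3, d(D,UVZ)=32, d(N,UVZ)=89/3
3. join D+N (d=21) ⇒ DN; edges |D|=21/2, |N|=21/2
  updated: d(A,DN)=31, d(DN,UVZ)=185/6
4. join A+UVZ (d=65/3) ⇒ AUVZ; edges |A|=65/6, |UVZ|=7/3
  updated: d(AUVZ,DN)=247/8
5. join AUVZ+DN (d=247/8) ⇒ ADNUVZ; edges |AUVZ|=221/48, |DN|=79/16
final tree: ((A:65/6,((U:2,V:2):13/2,Z:17/2):7/3):221/48,(D:21/2,N:21/2):79/16)
total length: 1505/24

1505/24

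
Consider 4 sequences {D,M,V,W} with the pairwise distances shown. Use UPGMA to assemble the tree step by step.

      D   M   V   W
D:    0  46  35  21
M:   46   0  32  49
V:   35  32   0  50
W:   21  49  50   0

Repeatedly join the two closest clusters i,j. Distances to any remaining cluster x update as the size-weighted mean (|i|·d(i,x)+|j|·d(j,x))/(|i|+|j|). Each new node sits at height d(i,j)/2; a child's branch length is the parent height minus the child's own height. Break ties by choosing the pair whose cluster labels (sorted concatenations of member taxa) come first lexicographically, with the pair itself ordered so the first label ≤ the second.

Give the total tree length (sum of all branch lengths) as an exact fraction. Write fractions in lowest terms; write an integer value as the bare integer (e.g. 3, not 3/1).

143/2

1. join D+W (d=21) ⇒ DW; edges |D|=21/2, |W|=21/2
  updated: d(DW,M)=95/2, d(DW,V)=85/2
2. join M+V (d=32) ⇒ MV; edges |M|=16, |V|=16
  updated: d(DW,MV)=45
3. join DW+MV (d=45) ⇒ DMVW; edges |DW|=12, |MV|=13/2
final tree: ((D:21/2,W:21/2):12,(M:16,V:16):13/2)
total length: 143/2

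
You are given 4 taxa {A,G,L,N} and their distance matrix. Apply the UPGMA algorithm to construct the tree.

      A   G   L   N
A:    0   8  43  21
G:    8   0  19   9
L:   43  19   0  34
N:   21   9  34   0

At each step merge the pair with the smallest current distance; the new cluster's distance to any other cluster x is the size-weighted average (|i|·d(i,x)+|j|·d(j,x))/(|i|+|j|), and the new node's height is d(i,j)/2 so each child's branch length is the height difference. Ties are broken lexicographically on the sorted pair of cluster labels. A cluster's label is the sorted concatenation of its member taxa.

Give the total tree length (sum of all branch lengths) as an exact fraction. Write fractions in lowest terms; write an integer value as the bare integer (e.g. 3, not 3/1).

step 1: merge (A,G) at d=8; branch lengths A→4, G→4; new cluster AG
  updated: d(AG,L)=31, d(AG,N)=15
step 2: merge (AG,N) at d=15; branch lengths AG→7/2, N→15/2; new cluster AGN
  updated: d(AGN,L)=32
step 3: merge (AGN,L) at d=32; branch lengths AGN→17/2, L→16; new cluster AGLN
final tree: (((A:4,G:4):7/2,N:15/2):17/2,L:16)
total length: 87/2

87/2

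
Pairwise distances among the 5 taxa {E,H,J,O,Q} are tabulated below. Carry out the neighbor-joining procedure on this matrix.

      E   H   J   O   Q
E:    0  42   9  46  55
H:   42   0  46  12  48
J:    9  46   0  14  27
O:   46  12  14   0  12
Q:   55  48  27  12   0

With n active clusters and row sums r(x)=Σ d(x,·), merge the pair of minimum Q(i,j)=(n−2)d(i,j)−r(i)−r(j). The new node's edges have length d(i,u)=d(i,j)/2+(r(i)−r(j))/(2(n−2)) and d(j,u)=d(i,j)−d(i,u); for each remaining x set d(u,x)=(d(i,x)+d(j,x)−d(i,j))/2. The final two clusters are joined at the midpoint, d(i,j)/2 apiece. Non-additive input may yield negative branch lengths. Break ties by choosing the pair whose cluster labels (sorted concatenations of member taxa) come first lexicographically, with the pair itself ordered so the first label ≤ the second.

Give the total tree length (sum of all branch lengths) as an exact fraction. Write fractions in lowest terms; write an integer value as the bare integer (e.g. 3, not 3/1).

iteration 1: select E,J (d=9, Q=-221); attach at lengths (83/6, -29/6); label the merged cluster EJ
  updated: d(EJ,H)=79/2, d(EJ,O)=51/2, d(EJ,Q)=73/2
iteration 2: select EJ,Q (d=73/2, Q=-125); attach at lengths (39/2, 17); label the merged cluster EJQ
  updated: d(EJQ,H)=51/2, d(EJQ,O)=1/2
iteration 3: select EJQ,H (d=51/2, Q=-38); attach at lengths (7, 37/2); label the merged cluster EHJQ
  updated: d(EHJQ,O)=-13/2
iteration 4: select EHJQ,O (d=-13/2); attach at lengths (-13/4, -13/4); label the merged cluster EHJOQ
final tree: ((((E:83/6,J:-29/6):39/2,Q:17):7,H:37/2):-13/4,O:-13/4)
total length: 129/2

129/2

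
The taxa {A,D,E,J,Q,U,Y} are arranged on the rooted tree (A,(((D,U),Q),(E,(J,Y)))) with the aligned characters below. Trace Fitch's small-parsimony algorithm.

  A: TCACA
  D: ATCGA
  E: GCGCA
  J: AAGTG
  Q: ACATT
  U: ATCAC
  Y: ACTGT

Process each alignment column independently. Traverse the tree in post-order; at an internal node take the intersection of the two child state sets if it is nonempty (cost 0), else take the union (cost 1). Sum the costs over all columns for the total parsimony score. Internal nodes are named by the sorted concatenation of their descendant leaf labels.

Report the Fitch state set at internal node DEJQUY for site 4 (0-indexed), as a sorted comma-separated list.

DU@0: {A} ∩ {A} = {A} (intersection, +0)
DQU@0: {A} ∩ {A} = {A} (intersection, +0)
JY@0: {A} ∩ {A} = {A} (intersection, +0)
EJY@0: {G} ∪ {A} = {A,G} (union, +1)
DEJQUY@0: {A} ∩ {A,G} = {A} (intersection, +0)
ADEJQUY@0: {T} ∪ {A} = {A,T} (union, +1)
DU@1: {T} ∩ {T} = {T} (intersection, +0)
DQU@1: {T} ∪ {C} = {C,T} (union, +1)
JY@1: {A} ∪ {C} = {A,C} (union, +1)
EJY@1: {C} ∩ {A,C} = {C} (intersection, +0)
DEJQUY@1: {C,T} ∩ {C} = {C} (intersection, +0)
ADEJQUY@1: {C} ∩ {C} = {C} (intersection, +0)
DU@2: {C} ∩ {C} = {C} (intersection, +0)
DQU@2: {C} ∪ {A} = {A,C} (union, +1)
JY@2: {G} ∪ {T} = {G,T} (union, +1)
EJY@2: {G} ∩ {G,T} = {G} (intersection, +0)
DEJQUY@2: {A,C} ∪ {G} = {A,C,G} (union, +1)
ADEJQUY@2: {A} ∩ {A,C,G} = {A} (intersection, +0)
DU@3: {G} ∪ {A} = {A,G} (union, +1)
DQU@3: {A,G} ∪ {T} = {A,G,T} (union, +1)
JY@3: {T} ∪ {G} = {G,T} (union, +1)
EJY@3: {C} ∪ {G,T} = {C,G,T} (union, +1)
DEJQUY@3: {A,G,T} ∩ {C,G,T} = {G,T} (intersection, +0)
ADEJQUY@3: {C} ∪ {G,T} = {C,G,T} (union, +1)
DU@4: {A} ∪ {C} = {A,C} (union, +1)
DQU@4: {A,C} ∪ {T} = {A,C,T} (union, +1)
JY@4: {G} ∪ {T} = {G,T} (union, +1)
EJY@4: {A} ∪ {G,T} = {A,G,T} (union, +1)
DEJQUY@4: {A,C,T} ∩ {A,G,T} = {A,T} (intersection, +0)
ADEJQUY@4: {A} ∩ {A,T} = {A} (intersection, +0)
per-site changes: [2, 2, 3, 5, 4]; total = 16

A,T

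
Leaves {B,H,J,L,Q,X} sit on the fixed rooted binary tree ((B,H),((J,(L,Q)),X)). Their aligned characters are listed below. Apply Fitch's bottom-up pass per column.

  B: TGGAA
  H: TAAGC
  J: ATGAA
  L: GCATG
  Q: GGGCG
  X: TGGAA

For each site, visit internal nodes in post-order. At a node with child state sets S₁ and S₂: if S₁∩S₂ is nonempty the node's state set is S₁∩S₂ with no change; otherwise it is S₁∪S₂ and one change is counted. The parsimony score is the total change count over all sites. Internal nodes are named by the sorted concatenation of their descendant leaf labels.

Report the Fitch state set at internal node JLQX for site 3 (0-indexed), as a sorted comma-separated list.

A

site 0, node BH: B={T} ∩ H={T} → {T} (+0)
site 0, node LQ: L={G} ∩ Q={G} → {G} (+0)
site 0, node JLQ: J={A} ∪ LQ={G} → {A,G} (+1)
site 0, node JLQX: JLQ={A,G} ∪ X={T} → {A,G,T} (+1)
site 0, node BHJLQX: BH={T} ∩ JLQX={A,G,T} → {T} (+0)
site 1, node BH: B={G} ∪ H={A} → {A,G} (+1)
site 1, node LQ: L={C} ∪ Q={G} → {C,G} (+1)
site 1, node JLQ: J={T} ∪ LQ={C,G} → {C,G,T} (+1)
site 1, node JLQX: JLQ={C,G,T} ∩ X={G} → {G} (+0)
site 1, node BHJLQX: BH={A,G} ∩ JLQX={G} → {G} (+0)
site 2, node BH: B={G} ∪ H={A} → {A,G} (+1)
site 2, node LQ: L={A} ∪ Q={G} → {A,G} (+1)
site 2, node JLQ: J={G} ∩ LQ={A,G} → {G} (+0)
site 2, node JLQX: JLQ={G} ∩ X={G} → {G} (+0)
site 2, node BHJLQX: BH={A,G} ∩ JLQX={G} → {G} (+0)
site 3, node BH: B={A} ∪ H={G} → {A,G} (+1)
site 3, node LQ: L={T} ∪ Q={C} → {C,T} (+1)
site 3, node JLQ: J={A} ∪ LQ={C,T} → {A,C,T} (+1)
site 3, node JLQX: JLQ={A,C,T} ∩ X={A} → {A} (+0)
site 3, node BHJLQX: BH={A,G} ∩ JLQX={A} → {A} (+0)
site 4, node BH: B={A} ∪ H={C} → {A,C} (+1)
site 4, node LQ: L={G} ∩ Q={G} → {G} (+0)
site 4, node JLQ: J={A} ∪ LQ={G} → {A,G} (+1)
site 4, node JLQX: JLQ={A,G} ∩ X={A} → {A} (+0)
site 4, node BHJLQX: BH={A,C} ∩ JLQX={A} → {A} (+0)
per-site changes: [2, 3, 2, 3, 2]; total = 12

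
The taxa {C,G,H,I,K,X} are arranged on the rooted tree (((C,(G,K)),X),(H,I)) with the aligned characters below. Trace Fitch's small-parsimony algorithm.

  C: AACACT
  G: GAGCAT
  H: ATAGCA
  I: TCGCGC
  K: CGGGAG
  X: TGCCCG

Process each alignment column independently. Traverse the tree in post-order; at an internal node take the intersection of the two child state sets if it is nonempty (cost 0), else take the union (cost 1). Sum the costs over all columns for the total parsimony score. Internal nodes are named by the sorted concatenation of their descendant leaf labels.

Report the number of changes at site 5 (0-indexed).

GK@0: {G} ∪ {C} = {C,G} (union, +1)
CGK@0: {A} ∪ {C,G} = {A,C,G} (union, +1)
CGKX@0: {A,C,G} ∪ {T} = {A,C,G,T} (union, +1)
HI@0: {A} ∪ {T} = {A,T} (union, +1)
CGHIKX@0: {A,C,G,T} ∩ {A,T} = {A,T} (intersection, +0)
GK@1: {A} ∪ {G} = {A,G} (union, +1)
CGK@1: {A} ∩ {A,G} = {A} (intersection, +0)
CGKX@1: {A} ∪ {G} = {A,G} (union, +1)
HI@1: {T} ∪ {C} = {C,T} (union, +1)
CGHIKX@1: {A,G} ∪ {C,T} = {A,C,G,T} (union, +1)
GK@2: {G} ∩ {G} = {G} (intersection, +0)
CGK@2: {C} ∪ {G} = {C,G} (union, +1)
CGKX@2: {C,G} ∩ {C} = {C} (intersection, +0)
HI@2: {A} ∪ {G} = {A,G} (union, +1)
CGHIKX@2: {C} ∪ {A,G} = {A,C,G} (union, +1)
GK@3: {C} ∪ {G} = {C,G} (union, +1)
CGK@3: {A} ∪ {C,G} = {A,C,G} (union, +1)
CGKX@3: {A,C,G} ∩ {C} = {C} (intersection, +0)
HI@3: {G} ∪ {C} = {C,G} (union, +1)
CGHIKX@3: {C} ∩ {C,G} = {C} (intersection, +0)
GK@4: {A} ∩ {A} = {A} (intersection, +0)
CGK@4: {C} ∪ {A} = {A,C} (union, +1)
CGKX@4: {A,C} ∩ {C} = {C} (intersection, +0)
HI@4: {C} ∪ {G} = {C,G} (union, +1)
CGHIKX@4: {C} ∩ {C,G} = {C} (intersection, +0)
GK@5: {T} ∪ {G} = {G,T} (union, +1)
CGK@5: {T} ∩ {G,T} = {T} (intersection, +0)
CGKX@5: {T} ∪ {G} = {G,T} (union, +1)
HI@5: {A} ∪ {C} = {A,C} (union, +1)
CGHIKX@5: {G,T} ∪ {A,C} = {A,C,G,T} (union, +1)
per-site changes: [4, 4, 3, 3, 2, 4]; total = 20

4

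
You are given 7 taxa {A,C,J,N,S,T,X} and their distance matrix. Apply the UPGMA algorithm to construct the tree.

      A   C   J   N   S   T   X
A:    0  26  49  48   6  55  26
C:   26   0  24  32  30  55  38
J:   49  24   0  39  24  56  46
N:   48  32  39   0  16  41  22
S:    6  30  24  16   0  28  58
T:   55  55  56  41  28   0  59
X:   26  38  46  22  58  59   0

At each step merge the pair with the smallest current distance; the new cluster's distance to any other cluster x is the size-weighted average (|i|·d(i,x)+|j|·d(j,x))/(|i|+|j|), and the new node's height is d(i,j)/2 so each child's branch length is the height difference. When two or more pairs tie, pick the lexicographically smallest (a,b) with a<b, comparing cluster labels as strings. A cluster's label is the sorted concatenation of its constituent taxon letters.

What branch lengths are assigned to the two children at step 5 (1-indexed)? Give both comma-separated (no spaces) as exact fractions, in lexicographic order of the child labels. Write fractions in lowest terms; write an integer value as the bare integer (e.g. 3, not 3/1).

45/16,127/16

1. join A+S (d=6) ⇒ AS; edges |A|=3, |S|=3
  updated: d(AS,C)=28, d(AS,J)=73/2, d(AS,N)=32, d(AS,T)=83/2, d(AS,X)=42
2. join N+X (d=22) ⇒ NX; edges |N|=11, |X|=11
  updated: d(AS,NX)=37, d(C,NX)=35, d(J,NX)=85/2, d(NX,T)=50
3. join C+J (d=24) ⇒ CJ; edges |C|=12, |J|=12
  updated: d(AS,CJ)=129/4, d(CJ,NX)=155/4, d(CJ,T)=111/2
4. join AS+CJ (d=129/4) ⇒ ACJS; edges |AS|=105/8, |CJ|=33/8
  updated: d(ACJS,NX)=303/8, d(ACJS,T)=97/2
5. join ACJS+NX (d=303/8) ⇒ ACJNSX; edges |ACJS|=45/16, |NX|=127/16
  updated: d(ACJNSX,T)=49
6. join ACJNSX+T (d=49) ⇒ ACJNSTX; edges |ACJNSX|=89/16, |T|=49/2
final tree: ((((A:3,S:3):105/8,(C:12,J:12):33/8):45/16,(N:11,X:11):127/16):89/16,T:49/2)
total length: 1761/16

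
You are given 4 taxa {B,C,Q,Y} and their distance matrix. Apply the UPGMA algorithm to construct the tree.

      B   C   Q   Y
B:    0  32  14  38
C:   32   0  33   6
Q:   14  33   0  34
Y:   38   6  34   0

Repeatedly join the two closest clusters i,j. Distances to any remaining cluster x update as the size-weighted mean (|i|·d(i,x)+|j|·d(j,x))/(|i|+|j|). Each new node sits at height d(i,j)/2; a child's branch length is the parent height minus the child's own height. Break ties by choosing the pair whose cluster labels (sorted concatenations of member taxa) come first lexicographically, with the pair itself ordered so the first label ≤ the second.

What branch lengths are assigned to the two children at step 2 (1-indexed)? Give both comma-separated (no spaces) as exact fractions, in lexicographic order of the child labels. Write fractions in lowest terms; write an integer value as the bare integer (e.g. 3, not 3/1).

7,7

1. join C+Y (d=6) ⇒ CY; edges |C|=3, |Y|=3
  updated: d(B,CY)=35, d(CY,Q)=67/2
2. join B+Q (d=14) ⇒ BQ; edges |B|=7, |Q|=7
  updated: d(BQ,CY)=137/4
3. join BQ+CY (d=137/4) ⇒ BCQY; edges |BQ|=81/8, |CY|=113/8
final tree: ((B:7,Q:7):81/8,(C:3,Y:3):113/8)
total length: 177/4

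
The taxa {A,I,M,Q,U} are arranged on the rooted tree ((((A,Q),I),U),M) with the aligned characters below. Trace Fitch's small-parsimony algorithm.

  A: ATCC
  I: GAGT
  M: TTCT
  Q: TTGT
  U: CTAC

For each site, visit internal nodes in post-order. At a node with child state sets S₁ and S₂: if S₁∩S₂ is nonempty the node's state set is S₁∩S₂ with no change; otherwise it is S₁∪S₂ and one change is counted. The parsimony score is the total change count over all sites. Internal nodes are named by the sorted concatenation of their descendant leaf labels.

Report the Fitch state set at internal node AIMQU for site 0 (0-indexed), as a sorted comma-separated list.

[col 0] AQ: children A:{A}, Q:{T} ∪→ {A,T}; cost 1
[col 0] AIQ: children AQ:{A,T}, I:{G} ∪→ {A,G,T}; cost 1
[col 0] AIQU: children AIQ:{A,G,T}, U:{C} ∪→ {A,C,G,T}; cost 1
[col 0] AIMQU: children AIQU:{A,C,G,T}, M:{T} ∩→ {T}; cost 0
[col 1] AQ: children A:{T}, Q:{T} ∩→ {T}; cost 0
[col 1] AIQ: children AQ:{T}, I:{A} ∪→ {A,T}; cost 1
[col 1] AIQU: children AIQ:{A,T}, U:{T} ∩→ {T}; cost 0
[col 1] AIMQU: children AIQU:{T}, M:{T} ∩→ {T}; cost 0
[col 2] AQ: children A:{C}, Q:{G} ∪→ {C,G}; cost 1
[col 2] AIQ: children AQ:{C,G}, I:{G} ∩→ {G}; cost 0
[col 2] AIQU: children AIQ:{G}, U:{A} ∪→ {A,G}; cost 1
[col 2] AIMQU: children AIQU:{A,G}, M:{C} ∪→ {A,C,G}; cost 1
[col 3] AQ: children A:{C}, Q:{T} ∪→ {C,T}; cost 1
[col 3] AIQ: children AQ:{C,T}, I:{T} ∩→ {T}; cost 0
[col 3] AIQU: children AIQ:{T}, U:{C} ∪→ {C,T}; cost 1
[col 3] AIMQU: children AIQU:{C,T}, M:{T} ∩→ {T}; cost 0
per-site changes: [3, 1, 3, 2]; total = 9

T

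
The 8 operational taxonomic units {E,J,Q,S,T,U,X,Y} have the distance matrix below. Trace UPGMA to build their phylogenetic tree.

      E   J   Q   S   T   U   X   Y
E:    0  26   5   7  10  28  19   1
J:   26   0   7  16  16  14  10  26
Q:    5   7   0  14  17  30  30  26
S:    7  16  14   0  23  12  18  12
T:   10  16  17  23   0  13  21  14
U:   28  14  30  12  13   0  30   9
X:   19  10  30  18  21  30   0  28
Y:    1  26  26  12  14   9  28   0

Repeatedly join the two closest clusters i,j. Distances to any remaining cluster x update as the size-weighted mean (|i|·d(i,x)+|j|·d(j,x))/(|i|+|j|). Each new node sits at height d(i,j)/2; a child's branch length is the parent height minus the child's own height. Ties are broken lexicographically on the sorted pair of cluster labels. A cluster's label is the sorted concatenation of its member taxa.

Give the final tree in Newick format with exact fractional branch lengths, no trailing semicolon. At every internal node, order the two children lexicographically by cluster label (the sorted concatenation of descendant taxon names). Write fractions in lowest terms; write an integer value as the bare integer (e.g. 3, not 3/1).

step 1: merge (E,Y) at d=1; branch lengths E→1/2, Y→1/2; new cluster EY
  updated: d(EY,J)=26, d(EY,Q)=31/2, d(EY,S)=19/2, d(EY,T)=12, d(EY,U)=37/2, d(EY,X)=47/2
step 2: merge (J,Q) at d=7; branch lengths J→7/2, Q→7/2; new cluster JQ
  updated: d(EY,JQ)=83/4, d(JQ,S)=15, d(JQ,T)=33/2, d(JQ,U)=22, d(JQ,X)=20
step 3: merge (EY,S) at d=19/2; branch lengths EY→17/4, S→19/4; new cluster ESY
  updated: d(ESY,JQ)=113/6, d(ESY,T)=47/3, d(ESY,U)=49/3, d(ESY,X)=65/3
step 4: merge (T,U) at d=13; branch lengths T→13/2, U→13/2; new cluster TU
  updated: d(ESY,TU)=16, d(JQ,TU)=77/4, d(TU,X)=51/2
step 5: merge (ESY,TU) at d=16; branch lengths ESY→13/4, TU→3/2; new cluster ESTUY
  updated: d(ESTUY,JQ)=19, d(ESTUY,X)=116/5
step 6: merge (ESTUY,JQ) at d=19; branch lengths ESTUY→3/2, JQ→6; new cluster EJQSTUY
  updated: d(EJQSTUY,X)=156/7
step 7: merge (EJQSTUY,X) at d=156/7; branch lengths EJQSTUY→23/14, X→78/7; new cluster EJQSTUXY
final tree: (((((E:1/2,Y:1/2):17/4,S:19/4):13/4,(T:13/2,U:13/2):3/2):3/2,(J:7/2,Q:7/2):6):23/14,X:78/7)
total length: 1541/28

(((((E:1/2,Y:1/2):17/4,S:19/4):13/4,(T:13/2,U:13/2):3/2):3/2,(J:7/2,Q:7/2):6):23/14,X:78/7)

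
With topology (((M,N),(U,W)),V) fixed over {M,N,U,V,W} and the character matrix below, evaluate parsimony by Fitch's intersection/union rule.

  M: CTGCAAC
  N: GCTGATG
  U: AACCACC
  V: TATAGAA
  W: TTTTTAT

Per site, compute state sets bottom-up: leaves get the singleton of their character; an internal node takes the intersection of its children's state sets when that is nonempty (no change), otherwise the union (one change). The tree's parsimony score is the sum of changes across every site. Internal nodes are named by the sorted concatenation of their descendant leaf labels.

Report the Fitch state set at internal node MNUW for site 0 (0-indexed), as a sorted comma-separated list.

A,C,G,T

site 0, node MN: M={C} ∪ N={G} → {C,G} (+1)
site 0, node UW: U={A} ∪ W={T} → {A,T} (+1)
site 0, node MNUW: MN={C,G} ∪ UW={A,T} → {A,C,G,T} (+1)
site 0, node MNUVW: MNUW={A,C,G,T} ∩ V={T} → {T} (+0)
site 1, node MN: M={T} ∪ N={C} → {C,T} (+1)
site 1, node UW: U={A} ∪ W={T} → {A,T} (+1)
site 1, node MNUW: MN={C,T} ∩ UW={A,T} → {T} (+0)
site 1, node MNUVW: MNUW={T} ∪ V={A} → {A,T} (+1)
site 2, node MN: M={G} ∪ N={T} → {G,T} (+1)
site 2, node UW: U={C} ∪ W={T} → {C,T} (+1)
site 2, node MNUW: MN={G,T} ∩ UW={C,T} → {T} (+0)
site 2, node MNUVW: MNUW={T} ∩ V={T} → {T} (+0)
site 3, node MN: M={C} ∪ N={G} → {C,G} (+1)
site 3, node UW: U={C} ∪ W={T} → {C,T} (+1)
site 3, node MNUW: MN={C,G} ∩ UW={C,T} → {C} (+0)
site 3, node MNUVW: MNUW={C} ∪ V={A} → {A,C} (+1)
site 4, node MN: M={A} ∩ N={A} → {A} (+0)
site 4, node UW: U={A} ∪ W={T} → {A,T} (+1)
site 4, node MNUW: MN={A} ∩ UW={A,T} → {A} (+0)
site 4, node MNUVW: MNUW={A} ∪ V={G} → {A,G} (+1)
site 5, node MN: M={A} ∪ N={T} → {A,T} (+1)
site 5, node UW: U={C} ∪ W={A} → {A,C} (+1)
site 5, node MNUW: MN={A,T} ∩ UW={A,C} → {A} (+0)
site 5, node MNUVW: MNUW={A} ∩ V={A} → {A} (+0)
site 6, node MN: M={C} ∪ N={G} → {C,G} (+1)
site 6, node UW: U={C} ∪ W={T} → {C,T} (+1)
site 6, node MNUW: MN={C,G} ∩ UW={C,T} → {C} (+0)
site 6, node MNUVW: MNUW={C} ∪ V={A} → {A,C} (+1)
per-site changes: [3, 3, 2, 3, 2, 2, 3]; total = 18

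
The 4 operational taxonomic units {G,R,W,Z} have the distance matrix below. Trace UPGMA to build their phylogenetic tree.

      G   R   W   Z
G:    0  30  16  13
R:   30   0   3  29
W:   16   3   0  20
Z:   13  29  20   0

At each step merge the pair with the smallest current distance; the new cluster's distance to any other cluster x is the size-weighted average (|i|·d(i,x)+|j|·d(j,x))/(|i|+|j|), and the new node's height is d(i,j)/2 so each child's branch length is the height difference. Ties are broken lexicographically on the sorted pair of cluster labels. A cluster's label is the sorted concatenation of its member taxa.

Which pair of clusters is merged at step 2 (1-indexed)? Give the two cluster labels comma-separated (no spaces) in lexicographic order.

G,Z

iteration 1: select R,W (d=3); attach at lengths (3/2, 3/2); label the merged cluster RW
  updated: d(G,RW)=23, d(RW,Z)=49/2
iteration 2: select G,Z (d=13); attach at lengths (13/2, 13/2); label the merged cluster GZ
  updated: d(GZ,RW)=95/4
iteration 3: select GZ,RW (d=95/4); attach at lengths (43/8, 83/8); label the merged cluster GRWZ
final tree: ((G:13/2,Z:13/2):43/8,(R:3/2,W:3/2):83/8)
total length: 127/4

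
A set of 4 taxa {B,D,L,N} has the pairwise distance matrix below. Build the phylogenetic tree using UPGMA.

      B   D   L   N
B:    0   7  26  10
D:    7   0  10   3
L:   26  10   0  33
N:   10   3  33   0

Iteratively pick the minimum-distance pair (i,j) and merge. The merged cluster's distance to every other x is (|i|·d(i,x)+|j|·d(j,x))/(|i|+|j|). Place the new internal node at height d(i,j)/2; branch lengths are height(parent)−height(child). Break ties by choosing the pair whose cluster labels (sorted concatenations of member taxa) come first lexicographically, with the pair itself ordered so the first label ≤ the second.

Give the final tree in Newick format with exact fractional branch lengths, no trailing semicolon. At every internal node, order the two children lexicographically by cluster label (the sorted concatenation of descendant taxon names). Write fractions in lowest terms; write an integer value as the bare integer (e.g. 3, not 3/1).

1. join D+N (d=3) ⇒ DN; edges |D|=3/2, |N|=3/2
  updated: d(B,DN)=17/2, d(DN,L)=43/2
2. join B+DN (d=17/2) ⇒ BDN; edges |B|=17/4, |DN|=11/4
  updated: d(BDN,L)=23
3. join BDN+L (d=23) ⇒ BDLN; edges |BDN|=29/4, |L|=23/2
final tree: ((B:17/4,(D:3/2,N:3/2):11/4):29/4,L:23/2)
total length: 115/4

((B:17/4,(D:3/2,N:3/2):11/4):29/4,L:23/2)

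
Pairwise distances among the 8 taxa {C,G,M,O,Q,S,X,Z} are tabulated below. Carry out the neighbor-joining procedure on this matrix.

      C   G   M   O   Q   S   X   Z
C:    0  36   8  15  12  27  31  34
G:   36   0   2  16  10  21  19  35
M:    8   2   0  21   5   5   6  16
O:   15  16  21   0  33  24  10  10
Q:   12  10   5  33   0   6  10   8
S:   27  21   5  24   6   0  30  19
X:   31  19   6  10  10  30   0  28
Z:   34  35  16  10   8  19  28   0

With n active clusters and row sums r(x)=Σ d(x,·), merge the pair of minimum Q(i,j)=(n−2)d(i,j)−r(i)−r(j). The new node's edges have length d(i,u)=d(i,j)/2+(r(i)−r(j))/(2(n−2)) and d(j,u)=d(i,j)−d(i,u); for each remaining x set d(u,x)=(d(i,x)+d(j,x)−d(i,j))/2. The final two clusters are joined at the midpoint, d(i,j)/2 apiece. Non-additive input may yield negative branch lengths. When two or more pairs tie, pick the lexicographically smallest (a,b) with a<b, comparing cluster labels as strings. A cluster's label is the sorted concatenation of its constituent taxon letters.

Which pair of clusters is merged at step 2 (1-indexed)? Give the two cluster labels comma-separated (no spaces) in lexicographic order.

step 1: merge (O,Z) at d=10, Q=-219; branch lengths O→13/4, Z→27/4; new cluster OZ
  updated: d(C,OZ)=39/2, d(G,OZ)=41/2, d(M,OZ)=27/2, d(OZ,Q)=31/2, d(OZ,S)=33/2, d(OZ,X)=14
step 2: merge (OZ,X) at d=14, Q=-279/2; branch lengths OZ→119/20, X→161/20; new cluster OXZ
  updated: d(C,OXZ)=73/4, d(G,OXZ)=51/4, d(M,OXZ)=11/4, d(OXZ,Q)=23/4, d(OXZ,S)=65/4
step 3: merge (G,M) at d=2, Q=-193/2; branch lengths G→67/8, M→-51/8; new cluster GM
  updated: d(C,GM)=21, d(GM,OXZ)=27/4, d(GM,Q)=13/2, d(GM,S)=12
step 4: merge (Q,S) at d=6, Q=-147/2; branch lengths Q→-13/6, S→49/6; new cluster QS
  updated: d(C,QS)=33/2, d(GM,QS)=25/4, d(OXZ,QS)=8
step 5: merge (C,QS) at d=33/2, Q=-107/2; branch lengths C→29/2, QS→2; new cluster CQS
  updated: d(CQS,GM)=43/8, d(CQS,OXZ)=39/8
step 6: merge (CQS,GM) at d=43/8, Q=-17; branch lengths CQS→7/4, GM→29/8; new cluster CGMQS
  updated: d(CGMQS,OXZ)=25/8
step 7: merge (CGMQS,OXZ) at d=25/8; branch lengths CGMQS→25/16, OXZ→25/16; new cluster CGMOQSXZ
final tree: (((C:29/2,(Q:-13/6,S:49/6):2):7/4,(G:67/8,M:-51/8):29/8):25/16,((O:13/4,Z:27/4):119/20,X:161/20):25/16)
total length: 57

OZ,X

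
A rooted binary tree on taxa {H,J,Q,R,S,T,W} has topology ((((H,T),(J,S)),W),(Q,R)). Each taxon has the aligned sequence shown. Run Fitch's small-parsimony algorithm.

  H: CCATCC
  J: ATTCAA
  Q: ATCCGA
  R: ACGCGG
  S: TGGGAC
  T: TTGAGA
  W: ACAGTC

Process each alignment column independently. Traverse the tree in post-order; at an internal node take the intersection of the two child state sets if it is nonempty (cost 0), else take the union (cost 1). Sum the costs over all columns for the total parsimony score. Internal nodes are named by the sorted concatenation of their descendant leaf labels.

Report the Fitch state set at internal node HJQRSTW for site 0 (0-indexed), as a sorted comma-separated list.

A

HT@0: {C} ∪ {T} = {C,T} (union, +1)
JS@0: {A} ∪ {T} = {A,T} (union, +1)
HJST@0: {C,T} ∩ {A,T} = {T} (intersection, +0)
HJSTW@0: {T} ∪ {A} = {A,T} (union, +1)
QR@0: {A} ∩ {A} = {A} (intersection, +0)
HJQRSTW@0: {A,T} ∩ {A} = {A} (intersection, +0)
HT@1: {C} ∪ {T} = {C,T} (union, +1)
JS@1: {T} ∪ {G} = {G,T} (union, +1)
HJST@1: {C,T} ∩ {G,T} = {T} (intersection, +0)
HJSTW@1: {T} ∪ {C} = {C,T} (union, +1)
QR@1: {T} ∪ {C} = {C,T} (union, +1)
HJQRSTW@1: {C,T} ∩ {C,T} = {C,T} (intersection, +0)
HT@2: {A} ∪ {G} = {A,G} (union, +1)
JS@2: {T} ∪ {G} = {G,T} (union, +1)
HJST@2: {A,G} ∩ {G,T} = {G} (intersection, +0)
HJSTW@2: {G} ∪ {A} = {A,G} (union, +1)
QR@2: {C} ∪ {G} = {C,G} (union, +1)
HJQRSTW@2: {A,G} ∩ {C,G} = {G} (intersection, +0)
HT@3: {T} ∪ {A} = {A,T} (union, +1)
JS@3: {C} ∪ {G} = {C,G} (union, +1)
HJST@3: {A,T} ∪ {C,G} = {A,C,G,T} (union, +1)
HJSTW@3: {A,C,G,T} ∩ {G} = {G} (intersection, +0)
QR@3: {C} ∩ {C} = {C} (intersection, +0)
HJQRSTW@3: {G} ∪ {C} = {C,G} (union, +1)
HT@4: {C} ∪ {G} = {C,G} (union, +1)
JS@4: {A} ∩ {A} = {A} (intersection, +0)
HJST@4: {C,G} ∪ {A} = {A,C,G} (union, +1)
HJSTW@4: {A,C,G} ∪ {T} = {A,C,G,T} (union, +1)
QR@4: {G} ∩ {G} = {G} (intersection, +0)
HJQRSTW@4: {A,C,G,T} ∩ {G} = {G} (intersection, +0)
HT@5: {C} ∪ {A} = {A,C} (union, +1)
JS@5: {A} ∪ {C} = {A,C} (union, +1)
HJST@5: {A,C} ∩ {A,C} = {A,C} (intersection, +0)
HJSTW@5: {A,C} ∩ {C} = {C} (intersection, +0)
QR@5: {A} ∪ {G} = {A,G} (union, +1)
HJQRSTW@5: {C} ∪ {A,G} = {A,C,G} (union, +1)
per-site changes: [3, 4, 4, 4, 3, 4]; total = 22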